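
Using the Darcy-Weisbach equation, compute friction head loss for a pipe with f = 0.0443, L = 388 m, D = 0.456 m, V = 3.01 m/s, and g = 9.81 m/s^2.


Darcy-Weisbach equation: h_f = f * (L/D) * V^2/(2g).
f * L/D = 0.0443 * 388/0.456 = 37.6939.
V^2/(2g) = 3.01^2 / (2*9.81) = 9.0601 / 19.62 = 0.4618 m.
h_f = 37.6939 * 0.4618 = 17.406 m.

17.406


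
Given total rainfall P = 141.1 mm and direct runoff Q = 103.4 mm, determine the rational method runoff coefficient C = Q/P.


The runoff coefficient C = runoff depth / rainfall depth.
C = 103.4 / 141.1
  = 0.7328.

0.7328


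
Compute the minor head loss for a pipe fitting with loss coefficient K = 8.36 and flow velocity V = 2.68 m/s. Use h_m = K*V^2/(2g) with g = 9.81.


Minor loss formula: h_m = K * V^2/(2g).
V^2 = 2.68^2 = 7.1824.
V^2/(2g) = 7.1824 / 19.62 = 0.3661 m.
h_m = 8.36 * 0.3661 = 3.0604 m.

3.0604


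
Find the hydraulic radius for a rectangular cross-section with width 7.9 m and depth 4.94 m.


For a rectangular section:
Flow area A = b * y = 7.9 * 4.94 = 39.03 m^2.
Wetted perimeter P = b + 2y = 7.9 + 2*4.94 = 17.78 m.
Hydraulic radius R = A/P = 39.03 / 17.78 = 2.1949 m.

2.1949


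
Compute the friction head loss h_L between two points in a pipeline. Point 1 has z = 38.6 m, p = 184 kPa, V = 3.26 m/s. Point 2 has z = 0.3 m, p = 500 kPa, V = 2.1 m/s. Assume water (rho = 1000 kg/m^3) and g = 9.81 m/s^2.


Total head at each section: H = z + p/(rho*g) + V^2/(2g).
H1 = 38.6 + 184*1000/(1000*9.81) + 3.26^2/(2*9.81)
   = 38.6 + 18.756 + 0.5417
   = 57.898 m.
H2 = 0.3 + 500*1000/(1000*9.81) + 2.1^2/(2*9.81)
   = 0.3 + 50.968 + 0.2248
   = 51.493 m.
h_L = H1 - H2 = 57.898 - 51.493 = 6.405 m.

6.405


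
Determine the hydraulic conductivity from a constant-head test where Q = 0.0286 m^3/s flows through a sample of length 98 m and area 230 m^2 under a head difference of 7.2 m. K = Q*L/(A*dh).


From K = Q*L / (A*dh):
Numerator: Q*L = 0.0286 * 98 = 2.8028.
Denominator: A*dh = 230 * 7.2 = 1656.0.
K = 2.8028 / 1656.0 = 0.001693 m/s.

0.001693


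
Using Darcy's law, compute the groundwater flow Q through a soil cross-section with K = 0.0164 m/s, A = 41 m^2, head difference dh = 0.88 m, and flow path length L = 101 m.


Darcy's law: Q = K * A * i, where i = dh/L.
Hydraulic gradient i = 0.88 / 101 = 0.008713.
Q = 0.0164 * 41 * 0.008713
  = 0.0059 m^3/s.

0.0059


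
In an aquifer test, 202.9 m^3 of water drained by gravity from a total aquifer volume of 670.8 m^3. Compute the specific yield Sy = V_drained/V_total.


Specific yield Sy = Volume drained / Total volume.
Sy = 202.9 / 670.8
   = 0.3025.

0.3025


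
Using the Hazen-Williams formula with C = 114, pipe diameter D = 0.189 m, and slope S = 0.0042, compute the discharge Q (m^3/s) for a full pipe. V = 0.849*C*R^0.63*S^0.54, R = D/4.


For a full circular pipe, R = D/4 = 0.189/4 = 0.0473 m.
V = 0.849 * 114 * 0.0473^0.63 * 0.0042^0.54
  = 0.849 * 114 * 0.146175 * 0.052066
  = 0.7366 m/s.
Pipe area A = pi*D^2/4 = pi*0.189^2/4 = 0.0281 m^2.
Q = A * V = 0.0281 * 0.7366 = 0.0207 m^3/s.

0.0207


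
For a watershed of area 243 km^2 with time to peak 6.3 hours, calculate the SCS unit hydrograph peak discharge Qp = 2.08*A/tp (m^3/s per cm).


SCS formula: Qp = 2.08 * A / tp.
Qp = 2.08 * 243 / 6.3
   = 505.44 / 6.3
   = 80.23 m^3/s per cm.

80.23


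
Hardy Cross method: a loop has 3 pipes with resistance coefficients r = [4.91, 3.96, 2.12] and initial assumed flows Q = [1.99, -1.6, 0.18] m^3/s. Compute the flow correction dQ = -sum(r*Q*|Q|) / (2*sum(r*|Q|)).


Numerator terms (r*Q*|Q|): 4.91*1.99*|1.99| = 19.4441; 3.96*-1.6*|-1.6| = -10.1376; 2.12*0.18*|0.18| = 0.0687.
Sum of numerator = 9.3752.
Denominator terms (r*|Q|): 4.91*|1.99| = 9.7709; 3.96*|-1.6| = 6.336; 2.12*|0.18| = 0.3816.
2 * sum of denominator = 2 * 16.4885 = 32.977.
dQ = -9.3752 / 32.977 = -0.2843 m^3/s.

-0.2843


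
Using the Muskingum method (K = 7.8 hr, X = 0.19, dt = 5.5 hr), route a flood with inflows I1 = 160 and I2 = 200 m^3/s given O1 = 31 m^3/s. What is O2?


Muskingum coefficients:
denom = 2*K*(1-X) + dt = 2*7.8*(1-0.19) + 5.5 = 18.136.
C0 = (dt - 2*K*X)/denom = (5.5 - 2*7.8*0.19)/18.136 = 0.1398.
C1 = (dt + 2*K*X)/denom = (5.5 + 2*7.8*0.19)/18.136 = 0.4667.
C2 = (2*K*(1-X) - dt)/denom = 0.3935.
O2 = C0*I2 + C1*I1 + C2*O1
   = 0.1398*200 + 0.4667*160 + 0.3935*31
   = 114.84 m^3/s.

114.84


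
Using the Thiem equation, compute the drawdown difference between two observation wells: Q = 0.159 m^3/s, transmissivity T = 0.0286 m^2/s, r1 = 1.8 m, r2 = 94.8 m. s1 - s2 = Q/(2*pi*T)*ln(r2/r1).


Thiem equation: s1 - s2 = Q/(2*pi*T) * ln(r2/r1).
ln(r2/r1) = ln(94.8/1.8) = 3.964.
Q/(2*pi*T) = 0.159 / (2*pi*0.0286) = 0.159 / 0.1797 = 0.8848.
s1 - s2 = 0.8848 * 3.964 = 3.5074 m.

3.5074


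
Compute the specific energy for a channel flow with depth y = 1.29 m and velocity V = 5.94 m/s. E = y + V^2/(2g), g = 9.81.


Specific energy E = y + V^2/(2g).
Velocity head = V^2/(2g) = 5.94^2 / (2*9.81) = 35.2836 / 19.62 = 1.7983 m.
E = 1.29 + 1.7983 = 3.0883 m.

3.0883


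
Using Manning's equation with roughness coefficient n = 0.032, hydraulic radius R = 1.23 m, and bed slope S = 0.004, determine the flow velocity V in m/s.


Manning's equation gives V = (1/n) * R^(2/3) * S^(1/2).
First, compute R^(2/3) = 1.23^(2/3) = 1.148.
Next, S^(1/2) = 0.004^(1/2) = 0.063246.
Then 1/n = 1/0.032 = 31.25.
V = 31.25 * 1.148 * 0.063246 = 2.2689 m/s.

2.2689


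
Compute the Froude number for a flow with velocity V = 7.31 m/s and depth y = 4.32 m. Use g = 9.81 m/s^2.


The Froude number is defined as Fr = V / sqrt(g*y).
g*y = 9.81 * 4.32 = 42.3792.
sqrt(g*y) = sqrt(42.3792) = 6.5099.
Fr = 7.31 / 6.5099 = 1.1229.

1.1229


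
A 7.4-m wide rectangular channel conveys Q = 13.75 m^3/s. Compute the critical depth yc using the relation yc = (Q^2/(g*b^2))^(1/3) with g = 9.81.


Using yc = (Q^2 / (g * b^2))^(1/3):
Q^2 = 13.75^2 = 189.06.
g * b^2 = 9.81 * 7.4^2 = 9.81 * 54.76 = 537.2.
Q^2 / (g*b^2) = 189.06 / 537.2 = 0.3519.
yc = 0.3519^(1/3) = 0.706 m.

0.706


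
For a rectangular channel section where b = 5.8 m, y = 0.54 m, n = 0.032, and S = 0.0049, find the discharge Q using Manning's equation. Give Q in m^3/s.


For a rectangular channel, the cross-sectional area A = b * y = 5.8 * 0.54 = 3.13 m^2.
The wetted perimeter P = b + 2y = 5.8 + 2*0.54 = 6.88 m.
Hydraulic radius R = A/P = 3.13/6.88 = 0.4552 m.
Velocity V = (1/n)*R^(2/3)*S^(1/2) = (1/0.032)*0.4552^(2/3)*0.0049^(1/2) = 1.2945 m/s.
Discharge Q = A * V = 3.13 * 1.2945 = 4.054 m^3/s.

4.054


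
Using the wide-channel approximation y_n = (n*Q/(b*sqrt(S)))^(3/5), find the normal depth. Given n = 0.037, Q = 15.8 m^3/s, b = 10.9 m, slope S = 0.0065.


We use the wide-channel approximation y_n = (n*Q/(b*sqrt(S)))^(3/5).
sqrt(S) = sqrt(0.0065) = 0.080623.
Numerator: n*Q = 0.037 * 15.8 = 0.5846.
Denominator: b*sqrt(S) = 10.9 * 0.080623 = 0.878791.
arg = 0.6652.
y_n = 0.6652^(3/5) = 0.783 m.

0.783


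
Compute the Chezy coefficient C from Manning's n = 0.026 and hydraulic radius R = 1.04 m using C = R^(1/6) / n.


The Chezy coefficient relates to Manning's n through C = R^(1/6) / n.
R^(1/6) = 1.04^(1/6) = 1.006558.
C = 1.006558 / 0.026 = 38.71 m^(1/2)/s.

38.71


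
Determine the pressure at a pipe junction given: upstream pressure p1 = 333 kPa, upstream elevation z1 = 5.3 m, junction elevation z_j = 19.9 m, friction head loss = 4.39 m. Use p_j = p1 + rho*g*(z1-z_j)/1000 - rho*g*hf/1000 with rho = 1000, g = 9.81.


Junction pressure: p_j = p1 + rho*g*(z1 - z_j)/1000 - rho*g*hf/1000.
Elevation term = 1000*9.81*(5.3 - 19.9)/1000 = -143.226 kPa.
Friction term = 1000*9.81*4.39/1000 = 43.066 kPa.
p_j = 333 + -143.226 - 43.066 = 146.71 kPa.

146.71


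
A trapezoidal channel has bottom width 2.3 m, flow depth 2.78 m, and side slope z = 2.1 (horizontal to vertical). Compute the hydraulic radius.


For a trapezoidal section with side slope z:
A = (b + z*y)*y = (2.3 + 2.1*2.78)*2.78 = 22.624 m^2.
P = b + 2*y*sqrt(1 + z^2) = 2.3 + 2*2.78*sqrt(1 + 2.1^2) = 15.232 m.
R = A/P = 22.624 / 15.232 = 1.4852 m.

1.4852


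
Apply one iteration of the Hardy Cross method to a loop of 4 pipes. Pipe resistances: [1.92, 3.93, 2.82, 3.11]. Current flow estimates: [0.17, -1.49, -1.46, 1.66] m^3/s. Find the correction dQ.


Numerator terms (r*Q*|Q|): 1.92*0.17*|0.17| = 0.0555; 3.93*-1.49*|-1.49| = -8.725; 2.82*-1.46*|-1.46| = -6.0111; 3.11*1.66*|1.66| = 8.5699.
Sum of numerator = -6.1107.
Denominator terms (r*|Q|): 1.92*|0.17| = 0.3264; 3.93*|-1.49| = 5.8557; 2.82*|-1.46| = 4.1172; 3.11*|1.66| = 5.1626.
2 * sum of denominator = 2 * 15.4619 = 30.9238.
dQ = --6.1107 / 30.9238 = 0.1976 m^3/s.

0.1976


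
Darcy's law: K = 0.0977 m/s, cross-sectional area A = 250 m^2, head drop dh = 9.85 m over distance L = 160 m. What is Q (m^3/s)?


Darcy's law: Q = K * A * i, where i = dh/L.
Hydraulic gradient i = 9.85 / 160 = 0.061562.
Q = 0.0977 * 250 * 0.061562
  = 1.5037 m^3/s.

1.5037


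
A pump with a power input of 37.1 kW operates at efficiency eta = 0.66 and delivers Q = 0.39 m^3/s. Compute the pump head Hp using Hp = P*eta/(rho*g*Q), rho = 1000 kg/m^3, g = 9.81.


Pump head formula: Hp = P * eta / (rho * g * Q).
Numerator: P * eta = 37.1 * 1000 * 0.66 = 24486.0 W.
Denominator: rho * g * Q = 1000 * 9.81 * 0.39 = 3825.9.
Hp = 24486.0 / 3825.9 = 6.4 m.

6.4


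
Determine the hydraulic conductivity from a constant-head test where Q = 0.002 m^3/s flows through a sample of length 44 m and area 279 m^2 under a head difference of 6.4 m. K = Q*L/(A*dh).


From K = Q*L / (A*dh):
Numerator: Q*L = 0.002 * 44 = 0.088.
Denominator: A*dh = 279 * 6.4 = 1785.6.
K = 0.088 / 1785.6 = 4.9e-05 m/s.

4.9e-05


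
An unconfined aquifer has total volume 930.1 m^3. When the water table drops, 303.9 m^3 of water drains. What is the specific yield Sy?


Specific yield Sy = Volume drained / Total volume.
Sy = 303.9 / 930.1
   = 0.3267.

0.3267


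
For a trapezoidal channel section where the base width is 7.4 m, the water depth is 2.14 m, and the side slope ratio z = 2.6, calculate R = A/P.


For a trapezoidal section with side slope z:
A = (b + z*y)*y = (7.4 + 2.6*2.14)*2.14 = 27.743 m^2.
P = b + 2*y*sqrt(1 + z^2) = 7.4 + 2*2.14*sqrt(1 + 2.6^2) = 19.323 m.
R = A/P = 27.743 / 19.323 = 1.4358 m.

1.4358


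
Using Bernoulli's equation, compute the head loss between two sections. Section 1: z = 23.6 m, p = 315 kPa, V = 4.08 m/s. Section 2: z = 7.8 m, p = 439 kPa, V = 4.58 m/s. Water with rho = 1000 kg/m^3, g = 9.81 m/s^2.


Total head at each section: H = z + p/(rho*g) + V^2/(2g).
H1 = 23.6 + 315*1000/(1000*9.81) + 4.08^2/(2*9.81)
   = 23.6 + 32.11 + 0.8484
   = 56.559 m.
H2 = 7.8 + 439*1000/(1000*9.81) + 4.58^2/(2*9.81)
   = 7.8 + 44.75 + 1.0691
   = 53.619 m.
h_L = H1 - H2 = 56.559 - 53.619 = 2.939 m.

2.939


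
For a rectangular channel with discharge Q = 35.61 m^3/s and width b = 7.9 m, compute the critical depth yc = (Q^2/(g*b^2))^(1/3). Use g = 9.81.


Using yc = (Q^2 / (g * b^2))^(1/3):
Q^2 = 35.61^2 = 1268.07.
g * b^2 = 9.81 * 7.9^2 = 9.81 * 62.41 = 612.24.
Q^2 / (g*b^2) = 1268.07 / 612.24 = 2.0712.
yc = 2.0712^(1/3) = 1.2747 m.

1.2747


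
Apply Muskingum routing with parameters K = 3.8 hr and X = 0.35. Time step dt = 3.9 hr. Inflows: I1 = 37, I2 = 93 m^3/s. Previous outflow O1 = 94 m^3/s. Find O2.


Muskingum coefficients:
denom = 2*K*(1-X) + dt = 2*3.8*(1-0.35) + 3.9 = 8.84.
C0 = (dt - 2*K*X)/denom = (3.9 - 2*3.8*0.35)/8.84 = 0.1403.
C1 = (dt + 2*K*X)/denom = (3.9 + 2*3.8*0.35)/8.84 = 0.7421.
C2 = (2*K*(1-X) - dt)/denom = 0.1176.
O2 = C0*I2 + C1*I1 + C2*O1
   = 0.1403*93 + 0.7421*37 + 0.1176*94
   = 51.56 m^3/s.

51.56


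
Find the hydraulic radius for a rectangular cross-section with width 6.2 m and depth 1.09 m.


For a rectangular section:
Flow area A = b * y = 6.2 * 1.09 = 6.76 m^2.
Wetted perimeter P = b + 2y = 6.2 + 2*1.09 = 8.38 m.
Hydraulic radius R = A/P = 6.76 / 8.38 = 0.8064 m.

0.8064


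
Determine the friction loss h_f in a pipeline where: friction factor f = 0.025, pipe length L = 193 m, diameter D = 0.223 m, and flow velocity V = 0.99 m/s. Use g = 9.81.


Darcy-Weisbach equation: h_f = f * (L/D) * V^2/(2g).
f * L/D = 0.025 * 193/0.223 = 21.6368.
V^2/(2g) = 0.99^2 / (2*9.81) = 0.9801 / 19.62 = 0.05 m.
h_f = 21.6368 * 0.05 = 1.081 m.

1.081


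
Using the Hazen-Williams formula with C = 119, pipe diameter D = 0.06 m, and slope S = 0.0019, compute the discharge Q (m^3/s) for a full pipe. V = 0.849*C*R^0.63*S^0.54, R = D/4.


For a full circular pipe, R = D/4 = 0.06/4 = 0.015 m.
V = 0.849 * 119 * 0.015^0.63 * 0.0019^0.54
  = 0.849 * 119 * 0.070948 * 0.033926
  = 0.2432 m/s.
Pipe area A = pi*D^2/4 = pi*0.06^2/4 = 0.0028 m^2.
Q = A * V = 0.0028 * 0.2432 = 0.0007 m^3/s.

0.0007


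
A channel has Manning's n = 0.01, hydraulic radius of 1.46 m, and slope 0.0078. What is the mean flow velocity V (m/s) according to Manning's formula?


Manning's equation gives V = (1/n) * R^(2/3) * S^(1/2).
First, compute R^(2/3) = 1.46^(2/3) = 1.287.
Next, S^(1/2) = 0.0078^(1/2) = 0.088318.
Then 1/n = 1/0.01 = 100.0.
V = 100.0 * 1.287 * 0.088318 = 11.3662 m/s.

11.3662


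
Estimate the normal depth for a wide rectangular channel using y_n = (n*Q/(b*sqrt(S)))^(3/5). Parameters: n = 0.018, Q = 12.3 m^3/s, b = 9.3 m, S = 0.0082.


We use the wide-channel approximation y_n = (n*Q/(b*sqrt(S)))^(3/5).
sqrt(S) = sqrt(0.0082) = 0.090554.
Numerator: n*Q = 0.018 * 12.3 = 0.2214.
Denominator: b*sqrt(S) = 9.3 * 0.090554 = 0.842152.
arg = 0.2629.
y_n = 0.2629^(3/5) = 0.4486 m.

0.4486


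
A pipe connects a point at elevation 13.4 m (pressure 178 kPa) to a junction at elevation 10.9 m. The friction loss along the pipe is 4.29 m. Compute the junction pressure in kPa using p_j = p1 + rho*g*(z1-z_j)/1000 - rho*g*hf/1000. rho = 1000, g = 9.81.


Junction pressure: p_j = p1 + rho*g*(z1 - z_j)/1000 - rho*g*hf/1000.
Elevation term = 1000*9.81*(13.4 - 10.9)/1000 = 24.525 kPa.
Friction term = 1000*9.81*4.29/1000 = 42.085 kPa.
p_j = 178 + 24.525 - 42.085 = 160.44 kPa.

160.44


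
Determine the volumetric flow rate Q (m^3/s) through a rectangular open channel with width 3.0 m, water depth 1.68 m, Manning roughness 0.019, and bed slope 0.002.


For a rectangular channel, the cross-sectional area A = b * y = 3.0 * 1.68 = 5.04 m^2.
The wetted perimeter P = b + 2y = 3.0 + 2*1.68 = 6.36 m.
Hydraulic radius R = A/P = 5.04/6.36 = 0.7925 m.
Velocity V = (1/n)*R^(2/3)*S^(1/2) = (1/0.019)*0.7925^(2/3)*0.002^(1/2) = 2.0156 m/s.
Discharge Q = A * V = 5.04 * 2.0156 = 10.159 m^3/s.

10.159


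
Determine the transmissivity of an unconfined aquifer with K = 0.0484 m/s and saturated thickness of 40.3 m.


Transmissivity is defined as T = K * h.
T = 0.0484 * 40.3
  = 1.9505 m^2/s.

1.9505


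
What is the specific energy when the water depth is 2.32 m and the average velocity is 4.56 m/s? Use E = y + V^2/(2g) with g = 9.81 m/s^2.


Specific energy E = y + V^2/(2g).
Velocity head = V^2/(2g) = 4.56^2 / (2*9.81) = 20.7936 / 19.62 = 1.0598 m.
E = 2.32 + 1.0598 = 3.3798 m.

3.3798


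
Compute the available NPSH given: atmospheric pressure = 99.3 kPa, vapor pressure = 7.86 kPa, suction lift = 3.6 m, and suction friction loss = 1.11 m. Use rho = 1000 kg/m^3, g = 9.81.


NPSHa = p_atm/(rho*g) - z_s - hf_s - p_vap/(rho*g).
p_atm/(rho*g) = 99.3*1000 / (1000*9.81) = 10.122 m.
p_vap/(rho*g) = 7.86*1000 / (1000*9.81) = 0.801 m.
NPSHa = 10.122 - 3.6 - 1.11 - 0.801
      = 4.61 m.

4.61


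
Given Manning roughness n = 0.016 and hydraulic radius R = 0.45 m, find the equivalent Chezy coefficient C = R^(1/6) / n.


The Chezy coefficient relates to Manning's n through C = R^(1/6) / n.
R^(1/6) = 0.45^(1/6) = 0.875391.
C = 0.875391 / 0.016 = 54.71 m^(1/2)/s.

54.71


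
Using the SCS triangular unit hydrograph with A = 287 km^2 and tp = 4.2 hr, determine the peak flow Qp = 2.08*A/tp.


SCS formula: Qp = 2.08 * A / tp.
Qp = 2.08 * 287 / 4.2
   = 596.96 / 4.2
   = 142.13 m^3/s per cm.

142.13


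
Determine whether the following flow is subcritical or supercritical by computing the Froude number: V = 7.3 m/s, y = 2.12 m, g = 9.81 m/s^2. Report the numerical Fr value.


The Froude number is defined as Fr = V / sqrt(g*y).
g*y = 9.81 * 2.12 = 20.7972.
sqrt(g*y) = sqrt(20.7972) = 4.5604.
Fr = 7.3 / 4.5604 = 1.6007.
Since Fr > 1, the flow is supercritical.

1.6007


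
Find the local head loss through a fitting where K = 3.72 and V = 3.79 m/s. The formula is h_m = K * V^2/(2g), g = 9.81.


Minor loss formula: h_m = K * V^2/(2g).
V^2 = 3.79^2 = 14.3641.
V^2/(2g) = 14.3641 / 19.62 = 0.7321 m.
h_m = 3.72 * 0.7321 = 2.7235 m.

2.7235


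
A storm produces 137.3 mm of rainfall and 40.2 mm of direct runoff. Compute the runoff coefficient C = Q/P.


The runoff coefficient C = runoff depth / rainfall depth.
C = 40.2 / 137.3
  = 0.2928.

0.2928


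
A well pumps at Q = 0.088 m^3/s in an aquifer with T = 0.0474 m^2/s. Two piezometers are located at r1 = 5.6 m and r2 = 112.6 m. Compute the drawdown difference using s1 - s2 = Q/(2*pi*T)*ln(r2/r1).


Thiem equation: s1 - s2 = Q/(2*pi*T) * ln(r2/r1).
ln(r2/r1) = ln(112.6/5.6) = 3.0011.
Q/(2*pi*T) = 0.088 / (2*pi*0.0474) = 0.088 / 0.2978 = 0.2955.
s1 - s2 = 0.2955 * 3.0011 = 0.8868 m.

0.8868


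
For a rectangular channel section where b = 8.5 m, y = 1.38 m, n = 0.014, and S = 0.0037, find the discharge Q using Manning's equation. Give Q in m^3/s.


For a rectangular channel, the cross-sectional area A = b * y = 8.5 * 1.38 = 11.73 m^2.
The wetted perimeter P = b + 2y = 8.5 + 2*1.38 = 11.26 m.
Hydraulic radius R = A/P = 11.73/11.26 = 1.0417 m.
Velocity V = (1/n)*R^(2/3)*S^(1/2) = (1/0.014)*1.0417^(2/3)*0.0037^(1/2) = 4.4649 m/s.
Discharge Q = A * V = 11.73 * 4.4649 = 52.373 m^3/s.

52.373


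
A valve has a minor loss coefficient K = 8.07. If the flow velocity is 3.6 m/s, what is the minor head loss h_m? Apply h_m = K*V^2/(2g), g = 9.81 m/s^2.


Minor loss formula: h_m = K * V^2/(2g).
V^2 = 3.6^2 = 12.96.
V^2/(2g) = 12.96 / 19.62 = 0.6606 m.
h_m = 8.07 * 0.6606 = 5.3306 m.

5.3306


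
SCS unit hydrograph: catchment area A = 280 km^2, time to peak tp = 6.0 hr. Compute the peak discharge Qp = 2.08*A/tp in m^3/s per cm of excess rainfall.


SCS formula: Qp = 2.08 * A / tp.
Qp = 2.08 * 280 / 6.0
   = 582.4 / 6.0
   = 97.07 m^3/s per cm.

97.07


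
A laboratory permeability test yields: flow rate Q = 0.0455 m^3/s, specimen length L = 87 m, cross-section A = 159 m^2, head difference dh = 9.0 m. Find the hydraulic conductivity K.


From K = Q*L / (A*dh):
Numerator: Q*L = 0.0455 * 87 = 3.9585.
Denominator: A*dh = 159 * 9.0 = 1431.0.
K = 3.9585 / 1431.0 = 0.002766 m/s.

0.002766


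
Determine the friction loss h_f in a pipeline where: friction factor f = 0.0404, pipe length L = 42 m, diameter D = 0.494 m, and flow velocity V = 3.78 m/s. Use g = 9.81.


Darcy-Weisbach equation: h_f = f * (L/D) * V^2/(2g).
f * L/D = 0.0404 * 42/0.494 = 3.4348.
V^2/(2g) = 3.78^2 / (2*9.81) = 14.2884 / 19.62 = 0.7283 m.
h_f = 3.4348 * 0.7283 = 2.501 m.

2.501


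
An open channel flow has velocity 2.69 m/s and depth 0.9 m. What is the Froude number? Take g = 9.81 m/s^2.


The Froude number is defined as Fr = V / sqrt(g*y).
g*y = 9.81 * 0.9 = 8.829.
sqrt(g*y) = sqrt(8.829) = 2.9714.
Fr = 2.69 / 2.9714 = 0.9053.

0.9053


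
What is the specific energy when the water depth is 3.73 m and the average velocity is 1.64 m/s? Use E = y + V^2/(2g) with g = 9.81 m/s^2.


Specific energy E = y + V^2/(2g).
Velocity head = V^2/(2g) = 1.64^2 / (2*9.81) = 2.6896 / 19.62 = 0.1371 m.
E = 3.73 + 0.1371 = 3.8671 m.

3.8671


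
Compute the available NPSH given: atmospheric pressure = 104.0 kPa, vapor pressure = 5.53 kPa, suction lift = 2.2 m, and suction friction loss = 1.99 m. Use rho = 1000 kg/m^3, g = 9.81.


NPSHa = p_atm/(rho*g) - z_s - hf_s - p_vap/(rho*g).
p_atm/(rho*g) = 104.0*1000 / (1000*9.81) = 10.601 m.
p_vap/(rho*g) = 5.53*1000 / (1000*9.81) = 0.564 m.
NPSHa = 10.601 - 2.2 - 1.99 - 0.564
      = 5.85 m.

5.85


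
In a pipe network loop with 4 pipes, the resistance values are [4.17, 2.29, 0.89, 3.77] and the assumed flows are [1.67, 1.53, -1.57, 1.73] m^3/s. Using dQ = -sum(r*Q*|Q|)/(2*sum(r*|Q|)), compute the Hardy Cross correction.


Numerator terms (r*Q*|Q|): 4.17*1.67*|1.67| = 11.6297; 2.29*1.53*|1.53| = 5.3607; 0.89*-1.57*|-1.57| = -2.1938; 3.77*1.73*|1.73| = 11.2832.
Sum of numerator = 26.0798.
Denominator terms (r*|Q|): 4.17*|1.67| = 6.9639; 2.29*|1.53| = 3.5037; 0.89*|-1.57| = 1.3973; 3.77*|1.73| = 6.5221.
2 * sum of denominator = 2 * 18.387 = 36.774.
dQ = -26.0798 / 36.774 = -0.7092 m^3/s.

-0.7092


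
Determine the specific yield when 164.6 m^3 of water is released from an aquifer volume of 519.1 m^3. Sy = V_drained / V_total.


Specific yield Sy = Volume drained / Total volume.
Sy = 164.6 / 519.1
   = 0.3171.

0.3171


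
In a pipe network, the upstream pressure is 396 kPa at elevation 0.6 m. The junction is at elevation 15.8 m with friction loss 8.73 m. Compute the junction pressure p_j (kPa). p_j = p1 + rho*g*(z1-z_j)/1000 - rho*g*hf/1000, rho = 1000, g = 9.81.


Junction pressure: p_j = p1 + rho*g*(z1 - z_j)/1000 - rho*g*hf/1000.
Elevation term = 1000*9.81*(0.6 - 15.8)/1000 = -149.112 kPa.
Friction term = 1000*9.81*8.73/1000 = 85.641 kPa.
p_j = 396 + -149.112 - 85.641 = 161.25 kPa.

161.25


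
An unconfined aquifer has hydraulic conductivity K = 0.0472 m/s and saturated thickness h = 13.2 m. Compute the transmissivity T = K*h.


Transmissivity is defined as T = K * h.
T = 0.0472 * 13.2
  = 0.623 m^2/s.

0.623


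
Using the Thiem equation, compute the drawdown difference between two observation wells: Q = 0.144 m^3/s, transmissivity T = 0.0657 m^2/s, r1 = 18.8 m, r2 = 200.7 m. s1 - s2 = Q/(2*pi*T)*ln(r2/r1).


Thiem equation: s1 - s2 = Q/(2*pi*T) * ln(r2/r1).
ln(r2/r1) = ln(200.7/18.8) = 2.368.
Q/(2*pi*T) = 0.144 / (2*pi*0.0657) = 0.144 / 0.4128 = 0.3488.
s1 - s2 = 0.3488 * 2.368 = 0.826 m.

0.826


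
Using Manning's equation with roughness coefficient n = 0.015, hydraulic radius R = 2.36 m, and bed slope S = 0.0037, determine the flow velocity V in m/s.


Manning's equation gives V = (1/n) * R^(2/3) * S^(1/2).
First, compute R^(2/3) = 2.36^(2/3) = 1.7726.
Next, S^(1/2) = 0.0037^(1/2) = 0.060828.
Then 1/n = 1/0.015 = 66.67.
V = 66.67 * 1.7726 * 0.060828 = 7.1882 m/s.

7.1882


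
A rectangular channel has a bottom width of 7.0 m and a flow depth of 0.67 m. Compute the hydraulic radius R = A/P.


For a rectangular section:
Flow area A = b * y = 7.0 * 0.67 = 4.69 m^2.
Wetted perimeter P = b + 2y = 7.0 + 2*0.67 = 8.34 m.
Hydraulic radius R = A/P = 4.69 / 8.34 = 0.5624 m.

0.5624


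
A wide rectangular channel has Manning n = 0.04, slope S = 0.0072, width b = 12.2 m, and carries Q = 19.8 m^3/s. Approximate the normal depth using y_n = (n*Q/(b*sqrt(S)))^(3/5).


We use the wide-channel approximation y_n = (n*Q/(b*sqrt(S)))^(3/5).
sqrt(S) = sqrt(0.0072) = 0.084853.
Numerator: n*Q = 0.04 * 19.8 = 0.792.
Denominator: b*sqrt(S) = 12.2 * 0.084853 = 1.035207.
arg = 0.7651.
y_n = 0.7651^(3/5) = 0.8516 m.

0.8516


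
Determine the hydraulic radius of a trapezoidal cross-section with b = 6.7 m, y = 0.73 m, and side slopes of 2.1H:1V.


For a trapezoidal section with side slope z:
A = (b + z*y)*y = (6.7 + 2.1*0.73)*0.73 = 6.01 m^2.
P = b + 2*y*sqrt(1 + z^2) = 6.7 + 2*0.73*sqrt(1 + 2.1^2) = 10.096 m.
R = A/P = 6.01 / 10.096 = 0.5953 m.

0.5953


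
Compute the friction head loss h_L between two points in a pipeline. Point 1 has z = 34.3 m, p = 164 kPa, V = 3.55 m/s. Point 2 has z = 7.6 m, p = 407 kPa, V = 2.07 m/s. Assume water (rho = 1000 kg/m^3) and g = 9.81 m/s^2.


Total head at each section: H = z + p/(rho*g) + V^2/(2g).
H1 = 34.3 + 164*1000/(1000*9.81) + 3.55^2/(2*9.81)
   = 34.3 + 16.718 + 0.6423
   = 51.66 m.
H2 = 7.6 + 407*1000/(1000*9.81) + 2.07^2/(2*9.81)
   = 7.6 + 41.488 + 0.2184
   = 49.307 m.
h_L = H1 - H2 = 51.66 - 49.307 = 2.353 m.

2.353


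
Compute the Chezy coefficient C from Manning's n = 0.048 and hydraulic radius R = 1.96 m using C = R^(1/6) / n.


The Chezy coefficient relates to Manning's n through C = R^(1/6) / n.
R^(1/6) = 1.96^(1/6) = 1.118689.
C = 1.118689 / 0.048 = 23.31 m^(1/2)/s.

23.31


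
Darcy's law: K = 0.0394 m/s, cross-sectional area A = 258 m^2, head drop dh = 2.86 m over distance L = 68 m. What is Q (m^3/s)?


Darcy's law: Q = K * A * i, where i = dh/L.
Hydraulic gradient i = 2.86 / 68 = 0.042059.
Q = 0.0394 * 258 * 0.042059
  = 0.4275 m^3/s.

0.4275


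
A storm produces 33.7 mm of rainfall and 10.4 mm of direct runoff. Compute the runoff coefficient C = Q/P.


The runoff coefficient C = runoff depth / rainfall depth.
C = 10.4 / 33.7
  = 0.3086.

0.3086


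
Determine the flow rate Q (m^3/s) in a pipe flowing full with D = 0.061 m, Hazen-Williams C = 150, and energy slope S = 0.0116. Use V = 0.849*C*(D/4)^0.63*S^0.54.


For a full circular pipe, R = D/4 = 0.061/4 = 0.0152 m.
V = 0.849 * 150 * 0.0152^0.63 * 0.0116^0.54
  = 0.849 * 150 * 0.07169 * 0.090117
  = 0.8227 m/s.
Pipe area A = pi*D^2/4 = pi*0.061^2/4 = 0.0029 m^2.
Q = A * V = 0.0029 * 0.8227 = 0.0024 m^3/s.

0.0024


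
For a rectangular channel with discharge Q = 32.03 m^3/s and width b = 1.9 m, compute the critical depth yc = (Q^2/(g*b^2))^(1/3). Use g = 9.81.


Using yc = (Q^2 / (g * b^2))^(1/3):
Q^2 = 32.03^2 = 1025.92.
g * b^2 = 9.81 * 1.9^2 = 9.81 * 3.61 = 35.41.
Q^2 / (g*b^2) = 1025.92 / 35.41 = 28.9726.
yc = 28.9726^(1/3) = 3.0712 m.

3.0712


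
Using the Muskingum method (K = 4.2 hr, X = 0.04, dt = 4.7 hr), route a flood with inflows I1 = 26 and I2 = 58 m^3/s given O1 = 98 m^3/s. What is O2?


Muskingum coefficients:
denom = 2*K*(1-X) + dt = 2*4.2*(1-0.04) + 4.7 = 12.764.
C0 = (dt - 2*K*X)/denom = (4.7 - 2*4.2*0.04)/12.764 = 0.3419.
C1 = (dt + 2*K*X)/denom = (4.7 + 2*4.2*0.04)/12.764 = 0.3945.
C2 = (2*K*(1-X) - dt)/denom = 0.2636.
O2 = C0*I2 + C1*I1 + C2*O1
   = 0.3419*58 + 0.3945*26 + 0.2636*98
   = 55.92 m^3/s.

55.92


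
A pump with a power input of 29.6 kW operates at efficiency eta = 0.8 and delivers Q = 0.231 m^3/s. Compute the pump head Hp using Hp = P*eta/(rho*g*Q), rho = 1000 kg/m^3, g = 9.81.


Pump head formula: Hp = P * eta / (rho * g * Q).
Numerator: P * eta = 29.6 * 1000 * 0.8 = 23680.0 W.
Denominator: rho * g * Q = 1000 * 9.81 * 0.231 = 2266.11.
Hp = 23680.0 / 2266.11 = 10.45 m.

10.45


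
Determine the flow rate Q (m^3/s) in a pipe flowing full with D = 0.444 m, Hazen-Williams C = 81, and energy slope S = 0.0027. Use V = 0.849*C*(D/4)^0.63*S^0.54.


For a full circular pipe, R = D/4 = 0.444/4 = 0.111 m.
V = 0.849 * 81 * 0.111^0.63 * 0.0027^0.54
  = 0.849 * 81 * 0.250353 * 0.041014
  = 0.7061 m/s.
Pipe area A = pi*D^2/4 = pi*0.444^2/4 = 0.1548 m^2.
Q = A * V = 0.1548 * 0.7061 = 0.1093 m^3/s.

0.1093


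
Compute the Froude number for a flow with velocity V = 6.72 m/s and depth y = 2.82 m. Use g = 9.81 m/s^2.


The Froude number is defined as Fr = V / sqrt(g*y).
g*y = 9.81 * 2.82 = 27.6642.
sqrt(g*y) = sqrt(27.6642) = 5.2597.
Fr = 6.72 / 5.2597 = 1.2776.

1.2776


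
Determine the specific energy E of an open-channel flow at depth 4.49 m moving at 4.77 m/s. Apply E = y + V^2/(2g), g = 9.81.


Specific energy E = y + V^2/(2g).
Velocity head = V^2/(2g) = 4.77^2 / (2*9.81) = 22.7529 / 19.62 = 1.1597 m.
E = 4.49 + 1.1597 = 5.6497 m.

5.6497


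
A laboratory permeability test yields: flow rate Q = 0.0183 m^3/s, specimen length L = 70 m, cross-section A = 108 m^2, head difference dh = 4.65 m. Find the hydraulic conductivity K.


From K = Q*L / (A*dh):
Numerator: Q*L = 0.0183 * 70 = 1.281.
Denominator: A*dh = 108 * 4.65 = 502.2.
K = 1.281 / 502.2 = 0.002551 m/s.

0.002551


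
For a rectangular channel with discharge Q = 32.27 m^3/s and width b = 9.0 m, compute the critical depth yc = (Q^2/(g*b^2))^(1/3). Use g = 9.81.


Using yc = (Q^2 / (g * b^2))^(1/3):
Q^2 = 32.27^2 = 1041.35.
g * b^2 = 9.81 * 9.0^2 = 9.81 * 81.0 = 794.61.
Q^2 / (g*b^2) = 1041.35 / 794.61 = 1.3105.
yc = 1.3105^(1/3) = 1.0943 m.

1.0943


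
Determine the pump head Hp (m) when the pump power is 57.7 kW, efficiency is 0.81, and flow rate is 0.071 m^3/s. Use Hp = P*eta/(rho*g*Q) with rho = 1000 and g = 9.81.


Pump head formula: Hp = P * eta / (rho * g * Q).
Numerator: P * eta = 57.7 * 1000 * 0.81 = 46737.0 W.
Denominator: rho * g * Q = 1000 * 9.81 * 0.071 = 696.51.
Hp = 46737.0 / 696.51 = 67.1 m.

67.1


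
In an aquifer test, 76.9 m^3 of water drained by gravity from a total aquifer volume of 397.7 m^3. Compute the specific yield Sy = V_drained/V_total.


Specific yield Sy = Volume drained / Total volume.
Sy = 76.9 / 397.7
   = 0.1934.

0.1934


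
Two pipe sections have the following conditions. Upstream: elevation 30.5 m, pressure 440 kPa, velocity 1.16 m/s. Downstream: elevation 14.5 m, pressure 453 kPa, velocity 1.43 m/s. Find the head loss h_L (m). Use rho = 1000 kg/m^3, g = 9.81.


Total head at each section: H = z + p/(rho*g) + V^2/(2g).
H1 = 30.5 + 440*1000/(1000*9.81) + 1.16^2/(2*9.81)
   = 30.5 + 44.852 + 0.0686
   = 75.421 m.
H2 = 14.5 + 453*1000/(1000*9.81) + 1.43^2/(2*9.81)
   = 14.5 + 46.177 + 0.1042
   = 60.782 m.
h_L = H1 - H2 = 75.421 - 60.782 = 14.639 m.

14.639


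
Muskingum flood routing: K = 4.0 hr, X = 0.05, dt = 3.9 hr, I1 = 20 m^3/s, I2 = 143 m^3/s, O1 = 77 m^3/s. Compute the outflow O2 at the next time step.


Muskingum coefficients:
denom = 2*K*(1-X) + dt = 2*4.0*(1-0.05) + 3.9 = 11.5.
C0 = (dt - 2*K*X)/denom = (3.9 - 2*4.0*0.05)/11.5 = 0.3043.
C1 = (dt + 2*K*X)/denom = (3.9 + 2*4.0*0.05)/11.5 = 0.3739.
C2 = (2*K*(1-X) - dt)/denom = 0.3217.
O2 = C0*I2 + C1*I1 + C2*O1
   = 0.3043*143 + 0.3739*20 + 0.3217*77
   = 75.77 m^3/s.

75.77


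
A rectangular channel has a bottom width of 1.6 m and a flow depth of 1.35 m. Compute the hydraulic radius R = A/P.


For a rectangular section:
Flow area A = b * y = 1.6 * 1.35 = 2.16 m^2.
Wetted perimeter P = b + 2y = 1.6 + 2*1.35 = 4.3 m.
Hydraulic radius R = A/P = 2.16 / 4.3 = 0.5023 m.

0.5023


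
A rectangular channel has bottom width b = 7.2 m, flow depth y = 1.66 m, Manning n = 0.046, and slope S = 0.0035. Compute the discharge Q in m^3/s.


For a rectangular channel, the cross-sectional area A = b * y = 7.2 * 1.66 = 11.95 m^2.
The wetted perimeter P = b + 2y = 7.2 + 2*1.66 = 10.52 m.
Hydraulic radius R = A/P = 11.95/10.52 = 1.1361 m.
Velocity V = (1/n)*R^(2/3)*S^(1/2) = (1/0.046)*1.1361^(2/3)*0.0035^(1/2) = 1.4003 m/s.
Discharge Q = A * V = 11.95 * 1.4003 = 16.737 m^3/s.

16.737


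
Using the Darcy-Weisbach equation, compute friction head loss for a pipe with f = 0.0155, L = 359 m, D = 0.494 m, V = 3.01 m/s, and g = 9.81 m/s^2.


Darcy-Weisbach equation: h_f = f * (L/D) * V^2/(2g).
f * L/D = 0.0155 * 359/0.494 = 11.2642.
V^2/(2g) = 3.01^2 / (2*9.81) = 9.0601 / 19.62 = 0.4618 m.
h_f = 11.2642 * 0.4618 = 5.202 m.

5.202


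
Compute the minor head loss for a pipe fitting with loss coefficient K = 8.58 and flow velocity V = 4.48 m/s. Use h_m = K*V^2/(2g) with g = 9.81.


Minor loss formula: h_m = K * V^2/(2g).
V^2 = 4.48^2 = 20.0704.
V^2/(2g) = 20.0704 / 19.62 = 1.023 m.
h_m = 8.58 * 1.023 = 8.777 m.

8.777


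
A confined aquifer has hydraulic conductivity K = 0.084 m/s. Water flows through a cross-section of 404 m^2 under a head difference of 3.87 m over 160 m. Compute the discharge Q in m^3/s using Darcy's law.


Darcy's law: Q = K * A * i, where i = dh/L.
Hydraulic gradient i = 3.87 / 160 = 0.024188.
Q = 0.084 * 404 * 0.024188
  = 0.8208 m^3/s.

0.8208


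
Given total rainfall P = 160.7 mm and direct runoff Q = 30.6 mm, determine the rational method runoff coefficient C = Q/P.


The runoff coefficient C = runoff depth / rainfall depth.
C = 30.6 / 160.7
  = 0.1904.

0.1904


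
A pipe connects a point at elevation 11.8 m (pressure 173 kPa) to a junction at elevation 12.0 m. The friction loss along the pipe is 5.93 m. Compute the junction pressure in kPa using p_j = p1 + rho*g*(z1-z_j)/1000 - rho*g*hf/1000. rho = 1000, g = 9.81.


Junction pressure: p_j = p1 + rho*g*(z1 - z_j)/1000 - rho*g*hf/1000.
Elevation term = 1000*9.81*(11.8 - 12.0)/1000 = -1.962 kPa.
Friction term = 1000*9.81*5.93/1000 = 58.173 kPa.
p_j = 173 + -1.962 - 58.173 = 112.86 kPa.

112.86


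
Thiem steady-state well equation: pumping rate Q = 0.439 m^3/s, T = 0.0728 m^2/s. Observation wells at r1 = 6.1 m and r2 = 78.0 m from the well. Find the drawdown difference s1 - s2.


Thiem equation: s1 - s2 = Q/(2*pi*T) * ln(r2/r1).
ln(r2/r1) = ln(78.0/6.1) = 2.5484.
Q/(2*pi*T) = 0.439 / (2*pi*0.0728) = 0.439 / 0.4574 = 0.9597.
s1 - s2 = 0.9597 * 2.5484 = 2.4458 m.

2.4458


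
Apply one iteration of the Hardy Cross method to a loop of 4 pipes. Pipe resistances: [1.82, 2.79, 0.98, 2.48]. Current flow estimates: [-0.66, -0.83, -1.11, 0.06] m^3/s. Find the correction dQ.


Numerator terms (r*Q*|Q|): 1.82*-0.66*|-0.66| = -0.7928; 2.79*-0.83*|-0.83| = -1.922; 0.98*-1.11*|-1.11| = -1.2075; 2.48*0.06*|0.06| = 0.0089.
Sum of numerator = -3.9134.
Denominator terms (r*|Q|): 1.82*|-0.66| = 1.2012; 2.79*|-0.83| = 2.3157; 0.98*|-1.11| = 1.0878; 2.48*|0.06| = 0.1488.
2 * sum of denominator = 2 * 4.7535 = 9.507.
dQ = --3.9134 / 9.507 = 0.4116 m^3/s.

0.4116


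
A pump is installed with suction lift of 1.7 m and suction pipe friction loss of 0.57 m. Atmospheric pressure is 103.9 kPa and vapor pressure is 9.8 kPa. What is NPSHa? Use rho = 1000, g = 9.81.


NPSHa = p_atm/(rho*g) - z_s - hf_s - p_vap/(rho*g).
p_atm/(rho*g) = 103.9*1000 / (1000*9.81) = 10.591 m.
p_vap/(rho*g) = 9.8*1000 / (1000*9.81) = 0.999 m.
NPSHa = 10.591 - 1.7 - 0.57 - 0.999
      = 7.32 m.

7.32


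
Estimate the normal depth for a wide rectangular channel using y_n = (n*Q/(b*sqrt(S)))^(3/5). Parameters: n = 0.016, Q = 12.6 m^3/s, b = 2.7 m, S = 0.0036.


We use the wide-channel approximation y_n = (n*Q/(b*sqrt(S)))^(3/5).
sqrt(S) = sqrt(0.0036) = 0.06.
Numerator: n*Q = 0.016 * 12.6 = 0.2016.
Denominator: b*sqrt(S) = 2.7 * 0.06 = 0.162.
arg = 1.2444.
y_n = 1.2444^(3/5) = 1.1402 m.

1.1402


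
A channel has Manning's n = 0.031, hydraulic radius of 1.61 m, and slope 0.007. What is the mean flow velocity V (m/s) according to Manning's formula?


Manning's equation gives V = (1/n) * R^(2/3) * S^(1/2).
First, compute R^(2/3) = 1.61^(2/3) = 1.3737.
Next, S^(1/2) = 0.007^(1/2) = 0.083666.
Then 1/n = 1/0.031 = 32.26.
V = 32.26 * 1.3737 * 0.083666 = 3.7074 m/s.

3.7074


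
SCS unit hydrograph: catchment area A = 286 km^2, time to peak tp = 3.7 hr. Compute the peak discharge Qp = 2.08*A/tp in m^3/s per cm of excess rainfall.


SCS formula: Qp = 2.08 * A / tp.
Qp = 2.08 * 286 / 3.7
   = 594.88 / 3.7
   = 160.78 m^3/s per cm.

160.78


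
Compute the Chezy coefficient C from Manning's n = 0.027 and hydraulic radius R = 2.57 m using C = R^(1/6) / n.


The Chezy coefficient relates to Manning's n through C = R^(1/6) / n.
R^(1/6) = 2.57^(1/6) = 1.170367.
C = 1.170367 / 0.027 = 43.35 m^(1/2)/s.

43.35


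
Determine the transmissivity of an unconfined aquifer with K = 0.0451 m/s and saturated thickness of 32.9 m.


Transmissivity is defined as T = K * h.
T = 0.0451 * 32.9
  = 1.4838 m^2/s.

1.4838


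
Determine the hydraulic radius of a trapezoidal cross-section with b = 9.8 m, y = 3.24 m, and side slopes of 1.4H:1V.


For a trapezoidal section with side slope z:
A = (b + z*y)*y = (9.8 + 1.4*3.24)*3.24 = 46.449 m^2.
P = b + 2*y*sqrt(1 + z^2) = 9.8 + 2*3.24*sqrt(1 + 1.4^2) = 20.949 m.
R = A/P = 46.449 / 20.949 = 2.2173 m.

2.2173


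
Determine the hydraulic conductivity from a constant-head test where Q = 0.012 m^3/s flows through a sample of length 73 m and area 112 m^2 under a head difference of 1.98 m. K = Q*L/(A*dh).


From K = Q*L / (A*dh):
Numerator: Q*L = 0.012 * 73 = 0.876.
Denominator: A*dh = 112 * 1.98 = 221.76.
K = 0.876 / 221.76 = 0.00395 m/s.

0.00395


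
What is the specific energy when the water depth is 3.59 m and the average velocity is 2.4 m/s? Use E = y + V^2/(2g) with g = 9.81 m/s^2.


Specific energy E = y + V^2/(2g).
Velocity head = V^2/(2g) = 2.4^2 / (2*9.81) = 5.76 / 19.62 = 0.2936 m.
E = 3.59 + 0.2936 = 3.8836 m.

3.8836


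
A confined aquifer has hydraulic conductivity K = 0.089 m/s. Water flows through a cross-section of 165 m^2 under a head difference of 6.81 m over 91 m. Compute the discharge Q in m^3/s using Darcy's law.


Darcy's law: Q = K * A * i, where i = dh/L.
Hydraulic gradient i = 6.81 / 91 = 0.074835.
Q = 0.089 * 165 * 0.074835
  = 1.099 m^3/s.

1.099


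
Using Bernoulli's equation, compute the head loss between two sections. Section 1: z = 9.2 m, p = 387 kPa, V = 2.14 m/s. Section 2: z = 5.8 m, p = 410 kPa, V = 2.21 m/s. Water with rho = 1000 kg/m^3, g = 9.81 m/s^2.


Total head at each section: H = z + p/(rho*g) + V^2/(2g).
H1 = 9.2 + 387*1000/(1000*9.81) + 2.14^2/(2*9.81)
   = 9.2 + 39.45 + 0.2334
   = 48.883 m.
H2 = 5.8 + 410*1000/(1000*9.81) + 2.21^2/(2*9.81)
   = 5.8 + 41.794 + 0.2489
   = 47.843 m.
h_L = H1 - H2 = 48.883 - 47.843 = 1.04 m.

1.04


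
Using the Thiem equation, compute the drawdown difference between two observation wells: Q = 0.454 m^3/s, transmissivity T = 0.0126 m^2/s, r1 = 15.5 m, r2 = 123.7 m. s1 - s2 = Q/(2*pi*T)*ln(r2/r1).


Thiem equation: s1 - s2 = Q/(2*pi*T) * ln(r2/r1).
ln(r2/r1) = ln(123.7/15.5) = 2.077.
Q/(2*pi*T) = 0.454 / (2*pi*0.0126) = 0.454 / 0.0792 = 5.7346.
s1 - s2 = 5.7346 * 2.077 = 11.9109 m.

11.9109


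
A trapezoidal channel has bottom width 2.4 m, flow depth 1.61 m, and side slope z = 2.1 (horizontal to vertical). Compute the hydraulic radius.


For a trapezoidal section with side slope z:
A = (b + z*y)*y = (2.4 + 2.1*1.61)*1.61 = 9.307 m^2.
P = b + 2*y*sqrt(1 + z^2) = 2.4 + 2*1.61*sqrt(1 + 2.1^2) = 9.89 m.
R = A/P = 9.307 / 9.89 = 0.9411 m.

0.9411


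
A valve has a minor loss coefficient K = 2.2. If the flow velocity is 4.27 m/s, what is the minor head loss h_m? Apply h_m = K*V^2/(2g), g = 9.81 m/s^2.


Minor loss formula: h_m = K * V^2/(2g).
V^2 = 4.27^2 = 18.2329.
V^2/(2g) = 18.2329 / 19.62 = 0.9293 m.
h_m = 2.2 * 0.9293 = 2.0445 m.

2.0445


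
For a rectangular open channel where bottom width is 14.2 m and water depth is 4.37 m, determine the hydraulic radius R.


For a rectangular section:
Flow area A = b * y = 14.2 * 4.37 = 62.05 m^2.
Wetted perimeter P = b + 2y = 14.2 + 2*4.37 = 22.94 m.
Hydraulic radius R = A/P = 62.05 / 22.94 = 2.7051 m.

2.7051


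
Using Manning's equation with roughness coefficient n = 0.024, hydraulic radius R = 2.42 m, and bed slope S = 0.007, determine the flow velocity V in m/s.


Manning's equation gives V = (1/n) * R^(2/3) * S^(1/2).
First, compute R^(2/3) = 2.42^(2/3) = 1.8025.
Next, S^(1/2) = 0.007^(1/2) = 0.083666.
Then 1/n = 1/0.024 = 41.67.
V = 41.67 * 1.8025 * 0.083666 = 6.2837 m/s.

6.2837


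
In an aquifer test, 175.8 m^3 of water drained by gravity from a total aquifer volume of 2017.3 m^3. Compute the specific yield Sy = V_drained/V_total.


Specific yield Sy = Volume drained / Total volume.
Sy = 175.8 / 2017.3
   = 0.0871.

0.0871


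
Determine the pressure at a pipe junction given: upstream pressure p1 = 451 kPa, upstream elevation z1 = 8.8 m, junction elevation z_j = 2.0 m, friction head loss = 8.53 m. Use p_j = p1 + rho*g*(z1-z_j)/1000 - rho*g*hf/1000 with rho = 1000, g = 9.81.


Junction pressure: p_j = p1 + rho*g*(z1 - z_j)/1000 - rho*g*hf/1000.
Elevation term = 1000*9.81*(8.8 - 2.0)/1000 = 66.708 kPa.
Friction term = 1000*9.81*8.53/1000 = 83.679 kPa.
p_j = 451 + 66.708 - 83.679 = 434.03 kPa.

434.03


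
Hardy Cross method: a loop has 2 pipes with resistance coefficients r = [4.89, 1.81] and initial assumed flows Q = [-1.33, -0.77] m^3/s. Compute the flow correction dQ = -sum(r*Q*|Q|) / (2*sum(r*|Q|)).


Numerator terms (r*Q*|Q|): 4.89*-1.33*|-1.33| = -8.6499; 1.81*-0.77*|-0.77| = -1.0731.
Sum of numerator = -9.7231.
Denominator terms (r*|Q|): 4.89*|-1.33| = 6.5037; 1.81*|-0.77| = 1.3937.
2 * sum of denominator = 2 * 7.8974 = 15.7948.
dQ = --9.7231 / 15.7948 = 0.6156 m^3/s.

0.6156
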